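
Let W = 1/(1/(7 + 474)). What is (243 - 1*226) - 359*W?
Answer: -172662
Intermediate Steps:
W = 481 (W = 1/(1/481) = 481)
(243 - 1*226) - 359*W = (243 - 1*226) - 359*481 = (243 - 226) - 172679 = 17 - 172679 = -172662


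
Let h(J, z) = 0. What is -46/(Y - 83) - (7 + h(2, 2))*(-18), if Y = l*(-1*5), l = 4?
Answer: 13024/103 ≈ 126.45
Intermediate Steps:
Y = -20 (Y = 4*(-1*5) = 4*(-5) = -20)
-46/(Y - 83) - (7 + h(2, 2))*(-18) = -46/(-20 - 83) - (7 + 0)*(-18) = -46/(-103) - 7*(-18) = -46*(-1/103) - 1*(-126) = 46/103 + 126 = 13024/103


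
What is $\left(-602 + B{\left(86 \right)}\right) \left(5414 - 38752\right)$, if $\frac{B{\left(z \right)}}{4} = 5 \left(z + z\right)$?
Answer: $-94613244$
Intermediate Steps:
$B{\left(z \right)} = 40 z$ ($B{\left(z \right)} = 4 \cdot 5 \left(z + z\right) = 4 \cdot 5 \cdot 2 z = 4 \cdot 10 z = 40 z$)
$\left(-602 + B{\left(86 \right)}\right) \left(5414 - 38752\right) = \left(-602 + 40 \cdot 86\right) \left(5414 - 38752\right) = \left(-602 + 3440\right) \left(-33338\right) = 2838 \left(-33338\right) = -94613244$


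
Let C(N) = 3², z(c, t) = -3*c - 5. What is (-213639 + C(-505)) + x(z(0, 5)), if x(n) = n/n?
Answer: -213629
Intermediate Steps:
z(c, t) = -5 - 3*c
x(n) = 1
C(N) = 9
(-213639 + C(-505)) + x(z(0, 5)) = (-213639 + 9) + 1 = -213630 + 1 = -213629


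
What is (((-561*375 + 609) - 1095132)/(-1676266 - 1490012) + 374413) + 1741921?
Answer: 1116817181625/527713 ≈ 2.1163e+6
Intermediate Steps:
(((-561*375 + 609) - 1095132)/(-1676266 - 1490012) + 374413) + 1741921 = (((-210375 + 609) - 1095132)/(-3166278) + 374413) + 1741921 = ((-209766 - 1095132)*(-1/3166278) + 374413) + 1741921 = (-1304898*(-1/3166278) + 374413) + 1741921 = (217483/527713 + 374413) + 1741921 = 197582824952/527713 + 1741921 = 1116817181625/527713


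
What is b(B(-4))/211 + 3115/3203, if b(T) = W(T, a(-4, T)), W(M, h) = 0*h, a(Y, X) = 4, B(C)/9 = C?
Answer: 3115/3203 ≈ 0.97253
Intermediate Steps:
B(C) = 9*C
W(M, h) = 0
b(T) = 0
b(B(-4))/211 + 3115/3203 = 0/211 + 3115/3203 = 0*(1/211) + 3115*(1/3203) = 0 + 3115/3203 = 3115/3203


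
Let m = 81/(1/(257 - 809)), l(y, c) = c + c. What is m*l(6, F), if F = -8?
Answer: 715392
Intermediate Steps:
l(y, c) = 2*c
m = -44712 (m = 81/(1/(-552)) = 81/(-1/552) = 81*(-552) = -44712)
m*l(6, F) = -89424*(-8) = -44712*(-16) = 715392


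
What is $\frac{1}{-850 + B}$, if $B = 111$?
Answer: $- \frac{1}{739} \approx -0.0013532$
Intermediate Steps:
$\frac{1}{-850 + B} = \frac{1}{-850 + 111} = \frac{1}{-739} = - \frac{1}{739}$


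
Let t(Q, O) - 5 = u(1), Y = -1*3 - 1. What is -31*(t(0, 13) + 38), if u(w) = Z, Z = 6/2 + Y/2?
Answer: -1364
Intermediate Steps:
Y = -4 (Y = -3 - 1 = -4)
Z = 1 (Z = 6/2 - 4/2 = 6*(½) - 4*½ = 3 - 2 = 1)
u(w) = 1
t(Q, O) = 6 (t(Q, O) = 5 + 1 = 6)
-31*(t(0, 13) + 38) = -31*(6 + 38) = -31*44 = -1364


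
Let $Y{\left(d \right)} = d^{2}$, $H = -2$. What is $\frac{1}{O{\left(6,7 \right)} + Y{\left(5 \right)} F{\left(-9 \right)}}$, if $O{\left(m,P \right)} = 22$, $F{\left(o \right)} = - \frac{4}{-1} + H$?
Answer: $\frac{1}{72} \approx 0.013889$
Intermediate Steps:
$F{\left(o \right)} = 2$ ($F{\left(o \right)} = - \frac{4}{-1} - 2 = \left(-4\right) \left(-1\right) - 2 = 4 - 2 = 2$)
$\frac{1}{O{\left(6,7 \right)} + Y{\left(5 \right)} F{\left(-9 \right)}} = \frac{1}{22 + 5^{2} \cdot 2} = \frac{1}{22 + 25 \cdot 2} = \frac{1}{22 + 50} = \frac{1}{72}$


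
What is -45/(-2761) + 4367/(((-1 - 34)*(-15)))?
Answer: 12080912/1449525 ≈ 8.3344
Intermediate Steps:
-45/(-2761) + 4367/(((-1 - 34)*(-15))) = -45*(-1/2761) + 4367/((-35*(-15))) = 45/2761 + 4367/525 = 12080912/1449525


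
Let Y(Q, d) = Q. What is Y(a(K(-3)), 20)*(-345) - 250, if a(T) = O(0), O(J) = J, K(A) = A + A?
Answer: -250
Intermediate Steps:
K(A) = 2*A
a(T) = 0
Y(a(K(-3)), 20)*(-345) - 250 = 0*(-345) - 250 = 0 - 250 = -250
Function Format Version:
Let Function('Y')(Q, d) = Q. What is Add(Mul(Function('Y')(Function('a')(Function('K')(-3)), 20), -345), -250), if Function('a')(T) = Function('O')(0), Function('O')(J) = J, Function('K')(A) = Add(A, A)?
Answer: -250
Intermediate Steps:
Function('K')(A) = Mul(2, A)
Function('a')(T) = 0
Add(Mul(Function('Y')(Function('a')(Function('K')(-3)), 20), -345), -250) = Add(Mul(0, -345), -250) = Add(0, -250) = -250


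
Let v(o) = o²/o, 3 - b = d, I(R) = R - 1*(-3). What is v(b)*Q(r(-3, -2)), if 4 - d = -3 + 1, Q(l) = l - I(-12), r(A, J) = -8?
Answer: -3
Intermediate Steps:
I(R) = 3 + R (I(R) = R + 3 = 3 + R)
Q(l) = 9 + l (Q(l) = l - (3 - 12) = l - 1*(-9) = l + 9 = 9 + l)
d = 6 (d = 4 - (-3 + 1) = 4 - 1*(-2) = 4 + 2 = 6)
b = -3 (b = 3 - 1*6 = 3 - 6 = -3)
v(o) = o
v(b)*Q(r(-3, -2)) = -3*(9 - 8) = -3*1 = -3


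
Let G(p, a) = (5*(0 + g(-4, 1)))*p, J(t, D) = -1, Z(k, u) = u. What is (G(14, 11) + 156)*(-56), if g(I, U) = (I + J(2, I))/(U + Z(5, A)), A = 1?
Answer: 1064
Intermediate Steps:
g(I, U) = (-1 + I)/(1 + U) (g(I, U) = (I - 1)/(U + 1) = (-1 + I)/(1 + U))
G(p, a) = -25*p/2 (G(p, a) = (5*(0 + (-1 - 4)/(1 + 1)))*p = (5*(0 - 5/2))*p = (5*(-5/2))*p = -25*p/2)
(G(14, 11) + 156)*(-56) = (-25/2*14 + 156)*(-56) = (-175 + 156)*(-56) = -19*(-56) = 1064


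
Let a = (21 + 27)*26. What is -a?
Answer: -1248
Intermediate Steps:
a = 1248 (a = 48*26 = 1248)
-a = -1*1248 = -1248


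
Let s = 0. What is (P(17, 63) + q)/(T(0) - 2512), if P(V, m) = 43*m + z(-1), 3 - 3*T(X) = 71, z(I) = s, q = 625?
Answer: -5001/3802 ≈ -1.3154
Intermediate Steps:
z(I) = 0
T(X) = -68/3 (T(X) = 1 - 1/3*71 = 1 - 71/3 = -68/3)
P(V, m) = 43*m (P(V, m) = 43*m + 0 = 43*m)
(P(17, 63) + q)/(T(0) - 2512) = (43*63 + 625)/(-68/3 - 2512) = (2709 + 625)/(-7604/3) = 3334*(-3/7604) = -5001/3802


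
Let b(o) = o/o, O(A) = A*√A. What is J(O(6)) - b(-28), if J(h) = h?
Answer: -1 + 6*√6 ≈ 13.697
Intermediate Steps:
O(A) = A^(3/2)
b(o) = 1
J(O(6)) - b(-28) = 6^(3/2) - 1*1 = 6*√6 - 1 = -1 + 6*√6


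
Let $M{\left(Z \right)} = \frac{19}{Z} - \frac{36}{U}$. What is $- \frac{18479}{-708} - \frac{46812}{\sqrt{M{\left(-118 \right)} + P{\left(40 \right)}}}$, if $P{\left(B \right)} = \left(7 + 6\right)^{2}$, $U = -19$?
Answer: $\frac{18479}{708} - \frac{15604 \sqrt{5078130}}{9815} \approx -3556.5$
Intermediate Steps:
$M{\left(Z \right)} = \frac{36}{19} + \frac{19}{Z}$ ($M{\left(Z \right)} = \frac{19}{Z} - \frac{36}{-19} = \frac{19}{Z} - - \frac{36}{19} = \frac{19}{Z} + \frac{36}{19} = \frac{36}{19} + \frac{19}{Z}$)
$P{\left(B \right)} = 169$ ($P{\left(B \right)} = 13^{2} = 169$)
$- \frac{18479}{-708} - \frac{46812}{\sqrt{M{\left(-118 \right)} + P{\left(40 \right)}}} = - \frac{18479}{-708} - \frac{46812}{\sqrt{\left(\frac{36}{19} + \frac{19}{-118}\right) + 169}} = \left(-18479\right) \left(- \frac{1}{708}\right) - \frac{46812}{\sqrt{\left(\frac{36}{19} + 19 \left(- \frac{1}{118}\right)\right) + 169}} = \frac{18479}{708} - \frac{46812}{\sqrt{\left(\frac{36}{19} - \frac{19}{118}\right) + 169}} = \frac{18479}{708} - \frac{46812}{\sqrt{\frac{3887}{2242} + 169}} = \frac{18479}{708} - \frac{46812}{\sqrt{\frac{382785}{2242}}} = \frac{18479}{708} - \frac{46812}{\frac{13}{2242} \sqrt{5078130}} = \frac{18479}{708} - 46812 \frac{\sqrt{5078130}}{29445} = \frac{18479}{708} - \frac{15604 \sqrt{5078130}}{9815}$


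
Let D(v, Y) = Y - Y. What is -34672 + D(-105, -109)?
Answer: -34672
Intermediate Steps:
D(v, Y) = 0
-34672 + D(-105, -109) = -34672 + 0 = -34672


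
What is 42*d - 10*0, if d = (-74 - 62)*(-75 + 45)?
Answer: 171360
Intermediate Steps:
d = 4080 (d = -136*(-30) = 4080)
42*d - 10*0 = 42*4080 - 10*0 = 171360 + 0 = 171360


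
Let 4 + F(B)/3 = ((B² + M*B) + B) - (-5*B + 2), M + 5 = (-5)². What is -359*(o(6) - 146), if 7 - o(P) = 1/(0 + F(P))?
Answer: 27845117/558 ≈ 49902.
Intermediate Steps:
M = 20 (M = -5 + (-5)² = -5 + 25 = 20)
F(B) = -18 + 3*B² + 78*B (F(B) = -12 + 3*(((B² + 20*B) + B) - (-5*B + 2)) = -12 + 3*((B² + 21*B) - (2 - 5*B)) = -12 + 3*((B² + 21*B) + (-2 + 5*B)) = -12 + 3*(-2 + B² + 26*B) = -12 + (-6 + 3*B² + 78*B) = -18 + 3*B² + 78*B)
o(P) = 7 - 1/(-18 + 3*P² + 78*P) (o(P) = 7 - 1/(0 + (-18 + 3*P² + 78*P)) = 7 - 1/(-18 + 3*P² + 78*P))
-359*(o(6) - 146) = -359*((-127 + 21*6² + 546*6)/(3*(-6 + 6² + 26*6)) - 146) = -359*((-127 + 21*36 + 3276)/(3*(-6 + 36 + 156)) - 146) = -359*((⅓)*(-127 + 756 + 3276)/186 - 146) = -359*((⅓)*(1/186)*3905 - 146) = -359*(3905/558 - 146) = -359*(-77563/558) = 27845117/558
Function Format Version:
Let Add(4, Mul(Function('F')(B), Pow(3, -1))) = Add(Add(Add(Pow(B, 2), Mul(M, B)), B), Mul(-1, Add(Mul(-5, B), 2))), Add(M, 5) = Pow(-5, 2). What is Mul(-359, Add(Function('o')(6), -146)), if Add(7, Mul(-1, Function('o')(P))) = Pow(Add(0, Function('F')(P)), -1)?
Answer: Rational(27845117, 558) ≈ 49902.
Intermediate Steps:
M = 20 (M = Add(-5, Pow(-5, 2)) = Add(-5, 25) = 20)
Function('F')(B) = Add(-18, Mul(3, Pow(B, 2)), Mul(78, B)) (Function('F')(B) = Add(-12, Mul(3, Add(Add(Add(Pow(B, 2), Mul(20, B)), B), Mul(-1, Add(Mul(-5, B), 2))))) = Add(-12, Mul(3, Add(Add(Pow(B, 2), Mul(21, B)), Mul(-1, Add(2, Mul(-5, B)))))) = Add(-12, Mul(3, Add(Add(Pow(B, 2), Mul(21, B)), Add(-2, Mul(5, B))))) = Add(-12, Mul(3, Add(-2, Pow(B, 2), Mul(26, B)))) = Add(-12, Add(-6, Mul(3, Pow(B, 2)), Mul(78, B))) = Add(-18, Mul(3, Pow(B, 2)), Mul(78, B)))
Function('o')(P) = Add(7, Mul(-1, Pow(Add(-18, Mul(3, Pow(P, 2)), Mul(78, P)), -1))) (Function('o')(P) = Add(7, Mul(-1, Pow(Add(0, Add(-18, Mul(3, Pow(P, 2)), Mul(78, P))), -1))) = Add(7, Mul(-1, Pow(Add(-18, Mul(3, Pow(P, 2)), Mul(78, P)), -1))))
Mul(-359, Add(Function('o')(6), -146)) = Mul(-359, Add(Mul(Rational(1, 3), Pow(Add(-6, Pow(6, 2), Mul(26, 6)), -1), Add(-127, Mul(21, Pow(6, 2)), Mul(546, 6))), -146)) = Mul(-359, Add(Mul(Rational(1, 3), Pow(Add(-6, 36, 156), -1), Add(-127, Mul(21, 36), 3276)), -146)) = Mul(-359, Add(Mul(Rational(1, 3), Pow(186, -1), Add(-127, 756, 3276)), -146)) = Mul(-359, Add(Mul(Rational(1, 3), Rational(1, 186), 3905), -146)) = Mul(-359, Add(Rational(3905, 558), -146)) = Mul(-359, Rational(-77563, 558)) = Rational(27845117, 558)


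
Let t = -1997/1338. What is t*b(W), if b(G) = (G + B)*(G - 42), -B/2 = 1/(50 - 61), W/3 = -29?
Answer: -82006805/4906 ≈ -16716.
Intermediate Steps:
W = -87 (W = 3*(-29) = -87)
t = -1997/1338 (t = -1997*1/1338 = -1997/1338 ≈ -1.4925)
B = 2/11 (B = -2/(50 - 61) = -2/(-11) = -2*(-1/11) = 2/11 ≈ 0.18182)
b(G) = (-42 + G)*(2/11 + G) (b(G) = (G + 2/11)*(G - 42) = (2/11 + G)*(-42 + G) = (-42 + G)*(2/11 + G))
t*b(W) = -1997*(-84/11 + (-87)**2 - 460/11*(-87))/1338 = -1997*(-84/11 + 7569 + 40020/11)/1338 = -1997/1338*123195/11 = -82006805/4906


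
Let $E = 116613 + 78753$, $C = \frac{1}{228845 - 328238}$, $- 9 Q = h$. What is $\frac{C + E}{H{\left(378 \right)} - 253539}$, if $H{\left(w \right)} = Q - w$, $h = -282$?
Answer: $- \frac{19418012837}{25234458067} \approx -0.7695$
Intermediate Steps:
$Q = \frac{94}{3}$ ($Q = \left(- \frac{1}{9}\right) \left(-282\right) = \frac{94}{3} \approx 31.333$)
$H{\left(w \right)} = \frac{94}{3} - w$
$C = - \frac{1}{99393}$ ($C = \frac{1}{-99393} = - \frac{1}{99393} \approx -1.0061 \cdot 10^{-5}$)
$E = 195366$
$\frac{C + E}{H{\left(378 \right)} - 253539} = \frac{- \frac{1}{99393} + 195366}{\left(\frac{94}{3} - 378\right) - 253539} = \frac{19418012837}{99393 \left(\left(\frac{94}{3} - 378\right) - 253539\right)} = \frac{19418012837}{99393 \left(- \frac{1040}{3} - 253539\right)} = \frac{19418012837}{99393 \left(- \frac{761657}{3}\right)} = \frac{19418012837}{99393} \left(- \frac{3}{761657}\right) = - \frac{19418012837}{25234458067}$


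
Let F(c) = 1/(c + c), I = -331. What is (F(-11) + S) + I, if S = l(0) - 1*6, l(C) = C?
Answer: -7415/22 ≈ -337.05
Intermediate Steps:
F(c) = 1/(2*c)
S = -6 (S = 0 - 1*6 = 0 - 6 = -6)
(F(-11) + S) + I = ((½)/(-11) - 6) - 331 = ((½)*(-1/11) - 6) - 331 = (-1/22 - 6) - 331 = -133/22 - 331 = -7415/22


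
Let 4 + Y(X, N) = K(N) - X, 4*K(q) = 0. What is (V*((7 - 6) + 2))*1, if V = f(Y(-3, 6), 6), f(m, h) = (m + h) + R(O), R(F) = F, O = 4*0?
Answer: 15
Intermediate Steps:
O = 0
K(q) = 0 (K(q) = (¼)*0 = 0)
Y(X, N) = -4 - X (Y(X, N) = -4 + (0 - X) = -4 - X)
f(m, h) = h + m (f(m, h) = (m + h) + 0 = (h + m) + 0 = h + m)
V = 5 (V = 6 + (-4 - 1*(-3)) = 6 + (-4 + 3) = 6 - 1 = 5)
(V*((7 - 6) + 2))*1 = (5*((7 - 6) + 2))*1 = (5*(1 + 2))*1 = (5*3)*1 = 15*1 = 15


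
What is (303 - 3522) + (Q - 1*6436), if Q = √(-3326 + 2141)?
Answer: -9655 + I*√1185 ≈ -9655.0 + 34.424*I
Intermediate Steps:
Q = I*√1185 (Q = √(-1185) = I*√1185 ≈ 34.424*I)
(303 - 3522) + (Q - 1*6436) = (303 - 3522) + (I*√1185 - 1*6436) = -3219 + (I*√1185 - 6436) = -3219 + (-6436 + I*√1185) = -9655 + I*√1185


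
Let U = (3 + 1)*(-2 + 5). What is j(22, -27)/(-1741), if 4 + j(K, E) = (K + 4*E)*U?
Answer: 1036/1741 ≈ 0.59506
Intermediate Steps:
U = 12 (U = 4*3 = 12)
j(K, E) = -4 + 12*K + 48*E (j(K, E) = -4 + (K + 4*E)*12 = -4 + (12*K + 48*E) = -4 + 12*K + 48*E)
j(22, -27)/(-1741) = (-4 + 12*22 + 48*(-27))/(-1741) = (-4 + 264 - 1296)*(-1/1741) = -1036*(-1/1741) = 1036/1741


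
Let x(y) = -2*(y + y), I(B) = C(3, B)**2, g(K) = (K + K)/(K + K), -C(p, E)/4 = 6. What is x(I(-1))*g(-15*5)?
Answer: -2304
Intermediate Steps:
C(p, E) = -24 (C(p, E) = -4*6 = -24)
g(K) = 1 (g(K) = (2*K)/((2*K)) = (2*K)*(1/(2*K)) = 1)
I(B) = 576 (I(B) = (-24)**2 = 576)
x(y) = -4*y
x(I(-1))*g(-15*5) = -4*576*1 = -2304*1 = -2304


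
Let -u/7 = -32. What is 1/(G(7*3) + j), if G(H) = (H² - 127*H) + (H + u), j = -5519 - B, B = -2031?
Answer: -1/5469 ≈ -0.00018285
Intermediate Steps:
u = 224 (u = -7*(-32) = 224)
j = -3488 (j = -5519 - 1*(-2031) = -5519 + 2031 = -3488)
G(H) = 224 + H² - 126*H (G(H) = (H² - 127*H) + (H + 224) = (H² - 127*H) + (224 + H) = 224 + H² - 126*H)
1/(G(7*3) + j) = 1/((224 + (7*3)² - 882*3) - 3488) = 1/((224 + 21² - 126*21) - 3488) = 1/((224 + 441 - 2646) - 3488) = 1/(-1981 - 3488) = 1/(-5469) = -1/5469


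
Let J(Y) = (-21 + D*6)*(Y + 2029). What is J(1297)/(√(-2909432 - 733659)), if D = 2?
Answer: 29934*I*√3643091/3643091 ≈ 15.683*I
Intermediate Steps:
J(Y) = -18261 - 9*Y (J(Y) = (-21 + 2*6)*(Y + 2029) = (-21 + 12)*(2029 + Y) = -9*(2029 + Y) = -18261 - 9*Y)
J(1297)/(√(-2909432 - 733659)) = (-18261 - 9*1297)/(√(-2909432 - 733659)) = (-18261 - 11673)/(√(-3643091)) = -29934*(-I*√3643091/3643091) = -(-29934)*I*√3643091/3643091 = 29934*I*√3643091/3643091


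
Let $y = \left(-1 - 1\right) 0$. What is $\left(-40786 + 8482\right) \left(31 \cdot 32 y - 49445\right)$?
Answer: $1597271280$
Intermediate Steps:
$y = 0$ ($y = \left(-2\right) 0 = 0$)
$\left(-40786 + 8482\right) \left(31 \cdot 32 y - 49445\right) = \left(-40786 + 8482\right) \left(31 \cdot 32 \cdot 0 - 49445\right) = - 32304 \left(992 \cdot 0 - 49445\right) = - 32304 \left(0 - 49445\right) = \left(-32304\right) \left(-49445\right) = 1597271280$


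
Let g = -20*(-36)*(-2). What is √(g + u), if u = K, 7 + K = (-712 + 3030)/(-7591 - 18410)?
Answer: I*√12077870565/2889 ≈ 38.041*I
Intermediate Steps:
K = -184325/26001 (K = -7 + (-712 + 3030)/(-7591 - 18410) = -7 + 2318/(-26001) = -7 + 2318*(-1/26001) = -7 - 2318/26001 = -184325/26001 ≈ -7.0891)
g = -1440 (g = -(-720)*(-2) = -1*1440 = -1440)
u = -184325/26001 ≈ -7.0891
√(g + u) = √(-1440 - 184325/26001) = √(-37625765/26001) = I*√12077870565/2889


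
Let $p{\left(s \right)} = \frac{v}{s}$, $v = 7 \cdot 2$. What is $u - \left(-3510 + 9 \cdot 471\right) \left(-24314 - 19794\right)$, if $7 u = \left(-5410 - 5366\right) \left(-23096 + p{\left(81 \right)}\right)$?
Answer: $\frac{12797021452}{189} \approx 6.7709 \cdot 10^{7}$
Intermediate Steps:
$v = 14$
$p{\left(s \right)} = \frac{14}{s}$
$u = \frac{6719777104}{189}$ ($u = \frac{\left(-5410 - 5366\right) \left(-23096 + \frac{14}{81}\right)}{7} = \frac{\left(-10776\right) \left(-23096 + 14 \cdot \frac{1}{81}\right)}{7} = \frac{\left(-10776\right) \left(-23096 + \frac{14}{81}\right)}{7} = \frac{\left(-10776\right) \left(- \frac{1870762}{81}\right)}{7} = \frac{1}{7} \cdot \frac{6719777104}{27} = \frac{6719777104}{189} \approx 3.5554 \cdot 10^{7}$)
$u - \left(-3510 + 9 \cdot 471\right) \left(-24314 - 19794\right) = \frac{6719777104}{189} - \left(-3510 + 9 \cdot 471\right) \left(-24314 - 19794\right) = \frac{6719777104}{189} - \left(-3510 + 4239\right) \left(-44108\right) = \frac{6719777104}{189} - 729 \left(-44108\right) = \frac{6719777104}{189} - -32154732 = \frac{6719777104}{189} + 32154732 = \frac{12797021452}{189}$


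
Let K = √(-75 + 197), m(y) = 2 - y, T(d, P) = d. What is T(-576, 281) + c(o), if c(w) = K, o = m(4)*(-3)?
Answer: -576 + √122 ≈ -564.96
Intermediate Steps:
o = 6 (o = (2 - 1*4)*(-3) = (2 - 4)*(-3) = -2*(-3) = 6)
K = √122 ≈ 11.045
c(w) = √122
T(-576, 281) + c(o) = -576 + √122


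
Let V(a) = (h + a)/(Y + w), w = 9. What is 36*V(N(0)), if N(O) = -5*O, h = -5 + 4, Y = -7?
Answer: -18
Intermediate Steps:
h = -1
V(a) = -½ + a/2 (V(a) = (-1 + a)/(-7 + 9) = (-1 + a)/2 = (-1 + a)*(½) = -½ + a/2)
36*V(N(0)) = 36*(-½ + (-5*0)/2) = 36*(-½ + (½)*0) = 36*(-½ + 0) = 36*(-½) = -18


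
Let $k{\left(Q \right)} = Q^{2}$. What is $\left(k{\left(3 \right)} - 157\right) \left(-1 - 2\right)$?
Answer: $444$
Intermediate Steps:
$\left(k{\left(3 \right)} - 157\right) \left(-1 - 2\right) = \left(3^{2} - 157\right) \left(-1 - 2\right) = \left(9 - 157\right) \left(-1 - 2\right) = \left(-148\right) \left(-3\right) = 444$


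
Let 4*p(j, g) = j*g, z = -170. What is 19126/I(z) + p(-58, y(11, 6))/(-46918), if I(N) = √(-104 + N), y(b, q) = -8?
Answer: -58/23459 - 9563*I*√274/137 ≈ -0.0024724 - 1155.4*I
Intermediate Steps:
p(j, g) = g*j/4 (p(j, g) = (j*g)/4 = (g*j)/4 = g*j/4)
19126/I(z) + p(-58, y(11, 6))/(-46918) = 19126/(√(-104 - 170)) + ((¼)*(-8)*(-58))/(-46918) = 19126/(√(-274)) + 116*(-1/46918) = 19126/((I*√274)) - 58/23459 = 19126*(-I*√274/274) - 58/23459 = -9563*I*√274/137 - 58/23459 = -58/23459 - 9563*I*√274/137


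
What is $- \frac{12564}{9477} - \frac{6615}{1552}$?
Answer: $- \frac{9132187}{1634256} \approx -5.588$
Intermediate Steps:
$- \frac{12564}{9477} - \frac{6615}{1552} = \left(-12564\right) \frac{1}{9477} - \frac{6615}{1552} = - \frac{1396}{1053} - \frac{6615}{1552} = - \frac{9132187}{1634256}$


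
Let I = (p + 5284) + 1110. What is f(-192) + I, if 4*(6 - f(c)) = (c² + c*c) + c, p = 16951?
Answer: 4967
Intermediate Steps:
I = 23345 (I = (16951 + 5284) + 1110 = 22235 + 1110 = 23345)
f(c) = 6 - c²/2 - c/4 (f(c) = 6 - ((c² + c*c) + c)/4 = 6 - ((c² + c²) + c)/4 = 6 - (2*c² + c)/4 = 6 - (c + 2*c²)/4 = 6 + (-c²/2 - c/4) = 6 - c²/2 - c/4)
f(-192) + I = (6 - ½*(-192)² - ¼*(-192)) + 23345 = (6 - ½*36864 + 48) + 23345 = (6 - 18432 + 48) + 23345 = -18378 + 23345 = 4967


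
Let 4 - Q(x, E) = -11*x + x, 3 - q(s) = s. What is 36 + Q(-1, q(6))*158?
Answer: -912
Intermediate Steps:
q(s) = 3 - s
Q(x, E) = 4 + 10*x (Q(x, E) = 4 - (-11*x + x) = 4 - (-10)*x = 4 + 10*x)
36 + Q(-1, q(6))*158 = 36 + (4 + 10*(-1))*158 = 36 + (4 - 10)*158 = 36 - 6*158 = 36 - 948 = -912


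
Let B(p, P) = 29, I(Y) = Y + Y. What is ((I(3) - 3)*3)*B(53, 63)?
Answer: 261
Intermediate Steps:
I(Y) = 2*Y
((I(3) - 3)*3)*B(53, 63) = ((2*3 - 3)*3)*29 = ((6 - 3)*3)*29 = (3*3)*29 = 9*29 = 261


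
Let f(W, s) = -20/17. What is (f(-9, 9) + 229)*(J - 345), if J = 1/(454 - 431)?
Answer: -30728382/391 ≈ -78589.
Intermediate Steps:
f(W, s) = -20/17 (f(W, s) = -20*1/17 = -20/17)
J = 1/23 ≈ 0.043478
(f(-9, 9) + 229)*(J - 345) = (-20/17 + 229)*(1/23 - 345) = (3873/17)*(-7934/23) = -30728382/391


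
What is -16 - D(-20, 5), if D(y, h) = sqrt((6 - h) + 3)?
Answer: -18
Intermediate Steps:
D(y, h) = sqrt(9 - h)
-16 - D(-20, 5) = -16 - sqrt(9 - 1*5) = -16 - sqrt(9 - 5) = -16 - sqrt(4) = -16 - 1*2 = -16 - 2 = -18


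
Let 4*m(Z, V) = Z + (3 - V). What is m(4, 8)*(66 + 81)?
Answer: -147/4 ≈ -36.750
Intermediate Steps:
m(Z, V) = ¾ - V/4 + Z/4 (m(Z, V) = (Z + (3 - V))/4 = (3 + Z - V)/4 = ¾ - V/4 + Z/4)
m(4, 8)*(66 + 81) = (¾ - ¼*8 + (¼)*4)*(66 + 81) = (¾ - 2 + 1)*147 = -¼*147 = -147/4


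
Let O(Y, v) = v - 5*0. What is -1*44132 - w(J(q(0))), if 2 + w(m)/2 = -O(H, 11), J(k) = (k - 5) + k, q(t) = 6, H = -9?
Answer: -44106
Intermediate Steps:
O(Y, v) = v (O(Y, v) = v + 0 = v)
J(k) = -5 + 2*k (J(k) = (-5 + k) + k = -5 + 2*k)
w(m) = -26 (w(m) = -4 + 2*(-1*11) = -4 + 2*(-11) = -4 - 22 = -26)
-1*44132 - w(J(q(0))) = -1*44132 - 1*(-26) = -44132 + 26 = -44106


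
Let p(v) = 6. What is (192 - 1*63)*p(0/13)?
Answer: 774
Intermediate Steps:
(192 - 1*63)*p(0/13) = (192 - 1*63)*6 = (192 - 63)*6 = 129*6 = 774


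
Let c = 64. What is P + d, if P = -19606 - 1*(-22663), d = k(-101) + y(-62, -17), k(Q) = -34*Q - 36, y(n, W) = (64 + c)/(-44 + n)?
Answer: 342051/53 ≈ 6453.8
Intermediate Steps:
y(n, W) = 128/(-44 + n) (y(n, W) = (64 + 64)/(-44 + n) = 128/(-44 + n))
k(Q) = -36 - 34*Q
d = 180030/53 (d = (-36 - 34*(-101)) + 128/(-44 - 62) = (-36 + 3434) + 128/(-106) = 3398 + 128*(-1/106) = 3398 - 64/53 = 180030/53 ≈ 3396.8)
P = 3057 (P = -19606 + 22663 = 3057)
P + d = 3057 + 180030/53 = 342051/53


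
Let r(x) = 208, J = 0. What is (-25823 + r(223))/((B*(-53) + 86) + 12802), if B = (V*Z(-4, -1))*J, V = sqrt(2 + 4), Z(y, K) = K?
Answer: -25615/12888 ≈ -1.9875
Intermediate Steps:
V = sqrt(6) ≈ 2.4495
B = 0 (B = (sqrt(6)*(-1))*0 = -sqrt(6)*0 = 0)
(-25823 + r(223))/((B*(-53) + 86) + 12802) = (-25823 + 208)/((0*(-53) + 86) + 12802) = -25615/((0 + 86) + 12802) = -25615/(86 + 12802) = -25615/12888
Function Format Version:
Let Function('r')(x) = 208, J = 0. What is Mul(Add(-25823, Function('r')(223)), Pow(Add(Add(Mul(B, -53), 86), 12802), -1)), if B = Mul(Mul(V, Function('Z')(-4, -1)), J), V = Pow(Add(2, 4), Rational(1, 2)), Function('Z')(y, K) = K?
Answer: Rational(-25615, 12888) ≈ -1.9875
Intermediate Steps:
V = Pow(6, Rational(1, 2)) ≈ 2.4495
B = 0 (B = Mul(Mul(Pow(6, Rational(1, 2)), -1), 0) = Mul(Mul(-1, Pow(6, Rational(1, 2))), 0) = 0)
Mul(Add(-25823, Function('r')(223)), Pow(Add(Add(Mul(B, -53), 86), 12802), -1)) = Mul(Add(-25823, 208), Pow(Add(Add(Mul(0, -53), 86), 12802), -1)) = Mul(-25615, Pow(Add(Add(0, 86), 12802), -1)) = Mul(-25615, Pow(Add(86, 12802), -1)) = Mul(-25615, Pow(12888, -1)) = Mul(-25615, Rational(1, 12888)) = Rational(-25615, 12888)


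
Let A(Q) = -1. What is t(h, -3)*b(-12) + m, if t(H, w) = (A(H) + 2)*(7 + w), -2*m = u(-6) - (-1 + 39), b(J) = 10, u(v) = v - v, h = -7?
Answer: 59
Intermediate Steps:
u(v) = 0
m = 19 (m = -(0 - (-1 + 39))/2 = -(0 - 1*38)/2 = -(0 - 38)/2 = -½*(-38) = 19)
t(H, w) = 7 + w (t(H, w) = (-1 + 2)*(7 + w) = 1*(7 + w) = 7 + w)
t(h, -3)*b(-12) + m = (7 - 3)*10 + 19 = 4*10 + 19 = 40 + 19 = 59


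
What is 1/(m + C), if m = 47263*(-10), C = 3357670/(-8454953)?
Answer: -8454953/3996067794060 ≈ -2.1158e-6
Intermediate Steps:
C = -3357670/8454953 (C = 3357670*(-1/8454953) = -3357670/8454953 ≈ -0.39712)
m = -472630
1/(m + C) = 1/(-472630 - 3357670/8454953) = 1/(-3996067794060/8454953) = -8454953/3996067794060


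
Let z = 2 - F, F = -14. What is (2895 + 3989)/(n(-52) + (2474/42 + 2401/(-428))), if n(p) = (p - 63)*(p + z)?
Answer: 61873392/37689335 ≈ 1.6417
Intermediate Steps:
z = 16 (z = 2 - 1*(-14) = 2 + 14 = 16)
n(p) = (-63 + p)*(16 + p) (n(p) = (p - 63)*(p + 16) = (-63 + p)*(16 + p))
(2895 + 3989)/(n(-52) + (2474/42 + 2401/(-428))) = (2895 + 3989)/((-1008 + (-52)**2 - 47*(-52)) + (2474/42 + 2401/(-428))) = 6884/((-1008 + 2704 + 2444) + (2474*(1/42) + 2401*(-1/428))) = 6884/(4140 + (1237/21 - 2401/428)) = 6884/(4140 + 479015/8988) = 6884/(37689335/8988) = 6884*(8988/37689335) = 61873392/37689335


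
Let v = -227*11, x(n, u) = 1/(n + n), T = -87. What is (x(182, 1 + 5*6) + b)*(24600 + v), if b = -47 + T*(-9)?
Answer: 5921504215/364 ≈ 1.6268e+7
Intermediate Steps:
x(n, u) = 1/(2*n)
v = -2497
b = 736 (b = -47 - 87*(-9) = -47 + 783 = 736)
(x(182, 1 + 5*6) + b)*(24600 + v) = ((1/2)/182 + 736)*(24600 - 2497) = ((1/2)*(1/182) + 736)*22103 = (1/364 + 736)*22103 = (267905/364)*22103 = 5921504215/364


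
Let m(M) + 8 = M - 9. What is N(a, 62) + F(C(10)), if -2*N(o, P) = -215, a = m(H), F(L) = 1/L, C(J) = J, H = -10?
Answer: 538/5 ≈ 107.60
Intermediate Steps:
m(M) = -17 + M (m(M) = -8 + (M - 9) = -8 + (-9 + M) = -17 + M)
a = -27 (a = -17 - 10 = -27)
N(o, P) = 215/2 (N(o, P) = -½*(-215) = 215/2)
N(a, 62) + F(C(10)) = 215/2 + 1/10 = 215/2 + ⅒ = 538/5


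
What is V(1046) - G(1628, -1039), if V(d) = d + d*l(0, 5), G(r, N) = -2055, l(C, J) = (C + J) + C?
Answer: 8331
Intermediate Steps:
l(C, J) = J + 2*C
V(d) = 6*d (V(d) = d + d*(5 + 2*0) = d + d*(5 + 0) = d + d*5 = d + 5*d = 6*d)
V(1046) - G(1628, -1039) = 6*1046 - 1*(-2055) = 6276 + 2055 = 8331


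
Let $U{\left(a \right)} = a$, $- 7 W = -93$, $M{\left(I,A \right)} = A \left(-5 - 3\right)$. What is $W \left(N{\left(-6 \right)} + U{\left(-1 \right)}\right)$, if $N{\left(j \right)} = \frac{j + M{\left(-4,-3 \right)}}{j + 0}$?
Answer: $- \frac{372}{7} \approx -53.143$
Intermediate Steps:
$M{\left(I,A \right)} = - 8 A$ ($M{\left(I,A \right)} = A \left(-8\right) = - 8 A$)
$W = \frac{93}{7}$ ($W = \left(- \frac{1}{7}\right) \left(-93\right) = \frac{93}{7} \approx 13.286$)
$N{\left(j \right)} = \frac{24 + j}{j}$ ($N{\left(j \right)} = \frac{j - -24}{j + 0} = \frac{j + 24}{j} = \frac{24 + j}{j}$)
$W \left(N{\left(-6 \right)} + U{\left(-1 \right)}\right) = \frac{93 \left(\frac{24 - 6}{-6} - 1\right)}{7} = \frac{93 \left(\left(- \frac{1}{6}\right) 18 - 1\right)}{7} = \frac{93 \left(-3 - 1\right)}{7} = \frac{93}{7} \left(-4\right) = - \frac{372}{7}$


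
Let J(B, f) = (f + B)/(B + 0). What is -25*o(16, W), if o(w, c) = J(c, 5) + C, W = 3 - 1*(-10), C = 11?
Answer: -4025/13 ≈ -309.62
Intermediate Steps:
W = 13 (W = 3 + 10 = 13)
J(B, f) = (B + f)/B
o(w, c) = 11 + (5 + c)/c (o(w, c) = (c + 5)/c + 11 = (5 + c)/c + 11 = 11 + (5 + c)/c)
-25*o(16, W) = -25*(12 + 5/13) = -25*161/13 = -4025/13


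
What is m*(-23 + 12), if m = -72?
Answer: 792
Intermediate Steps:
m*(-23 + 12) = -72*(-23 + 12) = -72*(-11) = 792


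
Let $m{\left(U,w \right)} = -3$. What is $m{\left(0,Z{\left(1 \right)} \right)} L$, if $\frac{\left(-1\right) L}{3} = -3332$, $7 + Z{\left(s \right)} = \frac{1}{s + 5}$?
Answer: $-29988$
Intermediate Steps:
$Z{\left(s \right)} = -7 + \frac{1}{5 + s}$ ($Z{\left(s \right)} = -7 + \frac{1}{s + 5} = -7 + \frac{1}{5 + s}$)
$L = 9996$ ($L = \left(-3\right) \left(-3332\right) = 9996$)
$m{\left(0,Z{\left(1 \right)} \right)} L = \left(-3\right) 9996 = -29988$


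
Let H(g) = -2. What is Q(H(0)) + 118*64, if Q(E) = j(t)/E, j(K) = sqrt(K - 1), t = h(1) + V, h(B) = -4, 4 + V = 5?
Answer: 7552 - I ≈ 7552.0 - 1.0*I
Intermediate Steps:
V = 1 (V = -4 + 5 = 1)
t = -3 (t = -4 + 1 = -3)
j(K) = sqrt(-1 + K)
Q(E) = 2*I/E (Q(E) = sqrt(-1 - 3)/E = sqrt(-4)/E = (2*I)/E = 2*I/E)
Q(H(0)) + 118*64 = 2*I/(-2) + 118*64 = 2*I*(-1/2) + 7552 = -I + 7552 = 7552 - I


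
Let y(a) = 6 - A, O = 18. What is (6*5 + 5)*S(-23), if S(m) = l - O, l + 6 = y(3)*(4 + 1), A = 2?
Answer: -140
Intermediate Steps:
y(a) = 4 (y(a) = 6 - 1*2 = 6 - 2 = 4)
l = 14 (l = -6 + 4*(4 + 1) = -6 + 4*5 = -6 + 20 = 14)
S(m) = -4 (S(m) = 14 - 1*18 = 14 - 18 = -4)
(6*5 + 5)*S(-23) = (6*5 + 5)*(-4) = (30 + 5)*(-4) = 35*(-4) = -140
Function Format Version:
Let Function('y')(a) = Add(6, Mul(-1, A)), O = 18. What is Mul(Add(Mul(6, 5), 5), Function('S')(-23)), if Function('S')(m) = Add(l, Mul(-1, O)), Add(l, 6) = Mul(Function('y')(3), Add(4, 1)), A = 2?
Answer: -140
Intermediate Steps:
Function('y')(a) = 4 (Function('y')(a) = Add(6, Mul(-1, 2)) = Add(6, -2) = 4)
l = 14 (l = Add(-6, Mul(4, Add(4, 1))) = Add(-6, Mul(4, 5)) = Add(-6, 20) = 14)
Function('S')(m) = -4 (Function('S')(m) = Add(14, Mul(-1, 18)) = Add(14, -18) = -4)
Mul(Add(Mul(6, 5), 5), Function('S')(-23)) = Mul(Add(Mul(6, 5), 5), -4) = Mul(Add(30, 5), -4) = Mul(35, -4) = -140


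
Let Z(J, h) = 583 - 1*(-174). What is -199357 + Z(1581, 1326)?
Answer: -198600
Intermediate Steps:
Z(J, h) = 757 (Z(J, h) = 583 + 174 = 757)
-199357 + Z(1581, 1326) = -199357 + 757 = -198600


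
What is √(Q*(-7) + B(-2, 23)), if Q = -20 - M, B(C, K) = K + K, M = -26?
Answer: 2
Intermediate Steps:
B(C, K) = 2*K
Q = 6 (Q = -20 - 1*(-26) = -20 + 26 = 6)
√(Q*(-7) + B(-2, 23)) = √(6*(-7) + 2*23) = √(-42 + 46) = √4 = 2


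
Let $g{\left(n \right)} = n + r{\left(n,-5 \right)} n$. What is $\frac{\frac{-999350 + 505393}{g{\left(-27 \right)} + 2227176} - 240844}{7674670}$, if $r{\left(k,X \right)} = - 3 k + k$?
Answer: $- \frac{536044817161}{17081443946970} \approx -0.031382$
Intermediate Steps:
$r{\left(k,X \right)} = - 2 k$
$g{\left(n \right)} = n - 2 n^{2}$ ($g{\left(n \right)} = n + - 2 n n = n - 2 n^{2}$)
$\frac{\frac{-999350 + 505393}{g{\left(-27 \right)} + 2227176} - 240844}{7674670} = \frac{\frac{-999350 + 505393}{- 27 \left(1 - -54\right) + 2227176} - 240844}{7674670} = \left(- \frac{493957}{- 27 \left(1 + 54\right) + 2227176} - 240844\right) \frac{1}{7674670} = \left(- \frac{493957}{\left(-27\right) 55 + 2227176} - 240844\right) \frac{1}{7674670} = \left(- \frac{493957}{-1485 + 2227176} - 240844\right) \frac{1}{7674670} = \left(- \frac{493957}{2225691} - 240844\right) \frac{1}{7674670} = \left(- \frac{536044817161}{2225691}\right) \frac{1}{7674670} = - \frac{536044817161}{17081443946970}$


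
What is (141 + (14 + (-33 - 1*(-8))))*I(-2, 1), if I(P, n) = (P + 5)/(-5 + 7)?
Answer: 195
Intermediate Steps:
I(P, n) = 5/2 + P/2 (I(P, n) = (5 + P)/2 = (5 + P)*(1/2) = 5/2 + P/2)
(141 + (14 + (-33 - 1*(-8))))*I(-2, 1) = (141 + (14 + (-33 - 1*(-8))))*(5/2 + (1/2)*(-2)) = (141 + (14 + (-33 + 8)))*(5/2 - 1) = (141 + (14 - 25))*(3/2) = (141 - 11)*(3/2) = 130*(3/2) = 195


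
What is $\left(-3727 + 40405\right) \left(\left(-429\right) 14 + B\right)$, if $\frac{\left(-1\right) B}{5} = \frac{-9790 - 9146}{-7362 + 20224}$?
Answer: $- \frac{1414936228788}{6431} \approx -2.2002 \cdot 10^{8}$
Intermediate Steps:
$B = \frac{47340}{6431}$ ($B = - 5 \frac{-9790 - 9146}{-7362 + 20224} = - 5 \left(- \frac{18936}{12862}\right) = - 5 \left(\left(-18936\right) \frac{1}{12862}\right) = \left(-5\right) \left(- \frac{9468}{6431}\right) = \frac{47340}{6431} \approx 7.3612$)
$\left(-3727 + 40405\right) \left(\left(-429\right) 14 + B\right) = \left(-3727 + 40405\right) \left(\left(-429\right) 14 + \frac{47340}{6431}\right) = 36678 \left(-6006 + \frac{47340}{6431}\right) = 36678 \left(- \frac{38577246}{6431}\right) = - \frac{1414936228788}{6431}$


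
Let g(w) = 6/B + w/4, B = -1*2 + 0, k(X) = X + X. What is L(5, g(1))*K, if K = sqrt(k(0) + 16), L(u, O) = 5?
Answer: 20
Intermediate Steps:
k(X) = 2*X
B = -2 (B = -2 + 0 = -2)
g(w) = -3 + w/4 (g(w) = 6/(-2) + w/4 = 6*(-1/2) + w*(1/4) = -3 + w/4)
K = 4 (K = sqrt(2*0 + 16) = sqrt(0 + 16) = sqrt(16) = 4)
L(5, g(1))*K = 5*4 = 20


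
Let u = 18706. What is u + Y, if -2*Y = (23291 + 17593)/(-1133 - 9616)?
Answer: 67030412/3583 ≈ 18708.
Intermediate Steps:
Y = 6814/3583 (Y = -(23291 + 17593)/(2*(-1133 - 9616)) = -20442/(-10749) = -20442*(-1)/10749 = -1/2*(-13628/3583) = 6814/3583 ≈ 1.9018)
u + Y = 18706 + 6814/3583 = 67030412/3583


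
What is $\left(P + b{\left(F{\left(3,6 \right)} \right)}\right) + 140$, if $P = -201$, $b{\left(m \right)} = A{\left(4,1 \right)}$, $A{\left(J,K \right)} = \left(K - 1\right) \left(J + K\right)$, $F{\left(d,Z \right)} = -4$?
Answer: $-61$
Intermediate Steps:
$A{\left(J,K \right)} = \left(-1 + K\right) \left(J + K\right)$
$b{\left(m \right)} = 0$ ($b{\left(m \right)} = 1^{2} - 4 - 1 + 4 \cdot 1 = 1 - 4 - 1 + 4 = 0$)
$\left(P + b{\left(F{\left(3,6 \right)} \right)}\right) + 140 = \left(-201 + 0\right) + 140 = -201 + 140 = -61$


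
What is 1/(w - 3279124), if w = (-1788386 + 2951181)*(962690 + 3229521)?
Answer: 1/4874678710621 ≈ 2.0514e-13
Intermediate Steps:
w = 4874681989745 (w = 1162795*4192211 = 4874681989745)
1/(w - 3279124) = 1/(4874681989745 - 3279124) = 1/4874678710621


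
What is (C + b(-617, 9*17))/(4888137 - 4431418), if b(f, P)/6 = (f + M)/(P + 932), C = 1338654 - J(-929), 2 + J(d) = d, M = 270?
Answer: 1453447643/495540115 ≈ 2.9331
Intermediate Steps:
J(d) = -2 + d
C = 1339585 (C = 1338654 - (-2 - 929) = 1338654 - 1*(-931) = 1338654 + 931 = 1339585)
b(f, P) = 6*(270 + f)/(932 + P) (b(f, P) = 6*((f + 270)/(P + 932)) = 6*((270 + f)/(932 + P)) = 6*(270 + f)/(932 + P))
(C + b(-617, 9*17))/(4888137 - 4431418) = (1339585 + 6*(270 - 617)/(932 + 9*17))/(4888137 - 4431418) = (1339585 + 6*(-347)/(932 + 153))/456719 = (1339585 + 6*(-347)/1085)*(1/456719) = (1339585 + 6*(1/1085)*(-347))*(1/456719) = (1339585 - 2082/1085)*(1/456719) = (1453447643/1085)*(1/456719) = 1453447643/495540115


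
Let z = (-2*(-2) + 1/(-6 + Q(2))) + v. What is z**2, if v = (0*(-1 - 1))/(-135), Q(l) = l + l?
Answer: 49/4 ≈ 12.250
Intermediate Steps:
Q(l) = 2*l
v = 0 (v = (0*(-2))*(-1/135) = 0*(-1/135) = 0)
z = 7/2 (z = (-2*(-2) + 1/(-6 + 2*2)) + 0 = (4 + 1/(-6 + 4)) + 0 = (4 + 1/(-2)) + 0 = (4 - 1/2) + 0 = 7/2 + 0 = 7/2 ≈ 3.5000)
z**2 = (7/2)**2 = 49/4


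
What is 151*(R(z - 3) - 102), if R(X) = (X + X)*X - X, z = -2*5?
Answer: 37599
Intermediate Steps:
z = -10
R(X) = -X + 2*X² (R(X) = (2*X)*X - X = 2*X² - X = -X + 2*X²)
151*(R(z - 3) - 102) = 151*((-10 - 3)*(-1 + 2*(-10 - 3)) - 102) = 151*(-13*(-1 + 2*(-13)) - 102) = 151*(-13*(-1 - 26) - 102) = 151*(-13*(-27) - 102) = 151*(351 - 102) = 151*249 = 37599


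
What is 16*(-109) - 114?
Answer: -1858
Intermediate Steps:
16*(-109) - 114 = -1744 - 114 = -1858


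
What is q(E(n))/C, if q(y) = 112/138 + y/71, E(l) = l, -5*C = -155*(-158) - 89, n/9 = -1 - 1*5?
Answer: -1250/119540499 ≈ -1.0457e-5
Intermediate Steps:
n = -54 (n = 9*(-1 - 1*5) = 9*(-1 - 5) = 9*(-6) = -54)
C = -24401/5 (C = -(-155*(-158) - 89)/5 = -(24490 - 89)/5 = -⅕*24401 = -24401/5 ≈ -4880.2)
q(y) = 56/69 + y/71 (q(y) = 112*(1/138) + y*(1/71) = 56/69 + y/71)
q(E(n))/C = (56/69 + (1/71)*(-54))/(-24401/5) = (56/69 - 54/71)*(-5/24401) = (250/4899)*(-5/24401) = -1250/119540499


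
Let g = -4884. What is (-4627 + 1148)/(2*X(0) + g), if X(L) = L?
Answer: 3479/4884 ≈ 0.71233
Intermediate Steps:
(-4627 + 1148)/(2*X(0) + g) = (-4627 + 1148)/(2*0 - 4884) = -3479/(0 - 4884) = -3479/(-4884) = -3479*(-1/4884) = 3479/4884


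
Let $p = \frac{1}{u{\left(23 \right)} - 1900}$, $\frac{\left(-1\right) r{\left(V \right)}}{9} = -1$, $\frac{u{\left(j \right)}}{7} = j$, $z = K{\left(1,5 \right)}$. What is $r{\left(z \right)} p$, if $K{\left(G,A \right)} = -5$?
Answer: $- \frac{9}{1739} \approx -0.0051754$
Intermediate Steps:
$z = -5$
$u{\left(j \right)} = 7 j$
$r{\left(V \right)} = 9$ ($r{\left(V \right)} = \left(-9\right) \left(-1\right) = 9$)
$p = - \frac{1}{1739}$ ($p = \frac{1}{7 \cdot 23 - 1900} = \frac{1}{161 - 1900} = \frac{1}{-1739} = - \frac{1}{1739} \approx -0.00057504$)
$r{\left(z \right)} p = 9 \left(- \frac{1}{1739}\right) = - \frac{9}{1739}$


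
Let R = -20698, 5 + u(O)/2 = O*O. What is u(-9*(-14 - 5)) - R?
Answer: 79170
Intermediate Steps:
u(O) = -10 + 2*O² (u(O) = -10 + 2*(O*O) = -10 + 2*O²)
u(-9*(-14 - 5)) - R = (-10 + 2*(-9*(-14 - 5))²) - 1*(-20698) = (-10 + 2*(-9*(-19))²) + 20698 = (-10 + 2*171²) + 20698 = (-10 + 2*29241) + 20698 = (-10 + 58482) + 20698 = 58472 + 20698 = 79170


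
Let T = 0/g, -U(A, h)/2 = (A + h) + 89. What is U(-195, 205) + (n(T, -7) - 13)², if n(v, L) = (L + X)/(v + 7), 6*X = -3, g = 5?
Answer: 1/196 ≈ 0.0051020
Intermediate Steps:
U(A, h) = -178 - 2*A - 2*h (U(A, h) = -2*((A + h) + 89) = -2*(89 + A + h) = -178 - 2*A - 2*h)
T = 0 (T = 0/5 = 0*(⅕) = 0)
X = -½ (X = (⅙)*(-3) = -½ ≈ -0.50000)
n(v, L) = (-½ + L)/(7 + v) (n(v, L) = (L - ½)/(v + 7) = (-½ + L)/(7 + v))
U(-195, 205) + (n(T, -7) - 13)² = (-178 - 2*(-195) - 2*205) + ((-½ - 7)/(7 + 0) - 13)² = (-178 + 390 - 410) + (-15/2/7 - 13)² = -198 + ((⅐)*(-15/2) - 13)² = -198 + (-15/14 - 13)² = -198 + (-197/14)² = -198 + 38809/196 = 1/196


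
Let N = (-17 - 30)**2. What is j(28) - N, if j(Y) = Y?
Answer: -2181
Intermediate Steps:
N = 2209 (N = (-47)**2 = 2209)
j(28) - N = 28 - 1*2209 = 28 - 2209 = -2181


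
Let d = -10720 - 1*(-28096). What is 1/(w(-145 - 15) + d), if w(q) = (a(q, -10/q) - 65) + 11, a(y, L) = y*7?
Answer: 1/16202 ≈ 6.1721e-5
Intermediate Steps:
a(y, L) = 7*y
w(q) = -54 + 7*q (w(q) = (7*q - 65) + 11 = (-65 + 7*q) + 11 = -54 + 7*q)
d = 17376 (d = -10720 + 28096 = 17376)
1/(w(-145 - 15) + d) = 1/((-54 + 7*(-145 - 15)) + 17376) = 1/((-54 + 7*(-160)) + 17376) = 1/((-54 - 1120) + 17376) = 1/(-1174 + 17376) = 1/16202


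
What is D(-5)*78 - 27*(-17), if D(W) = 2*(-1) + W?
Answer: -87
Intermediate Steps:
D(W) = -2 + W
D(-5)*78 - 27*(-17) = (-2 - 5)*78 - 27*(-17) = -7*78 + 459 = -546 + 459 = -87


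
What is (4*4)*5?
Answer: 80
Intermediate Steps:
(4*4)*5 = 16*5 = 80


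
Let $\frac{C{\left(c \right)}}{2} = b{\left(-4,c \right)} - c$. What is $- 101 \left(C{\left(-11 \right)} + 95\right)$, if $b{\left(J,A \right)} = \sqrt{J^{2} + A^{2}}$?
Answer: $-11817 - 202 \sqrt{137} \approx -14181.0$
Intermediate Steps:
$b{\left(J,A \right)} = \sqrt{A^{2} + J^{2}}$
$C{\left(c \right)} = - 2 c + 2 \sqrt{16 + c^{2}}$ ($C{\left(c \right)} = 2 \left(\sqrt{c^{2} + \left(-4\right)^{2}} - c\right) = 2 \left(\sqrt{c^{2} + 16} - c\right) = 2 \left(\sqrt{16 + c^{2}} - c\right) = - 2 c + 2 \sqrt{16 + c^{2}}$)
$- 101 \left(C{\left(-11 \right)} + 95\right) = - 101 \left(\left(\left(-2\right) \left(-11\right) + 2 \sqrt{16 + \left(-11\right)^{2}}\right) + 95\right) = - 101 \left(\left(22 + 2 \sqrt{16 + 121}\right) + 95\right) = - 101 \left(\left(22 + 2 \sqrt{137}\right) + 95\right) = - 101 \left(117 + 2 \sqrt{137}\right) = -11817 - 202 \sqrt{137}$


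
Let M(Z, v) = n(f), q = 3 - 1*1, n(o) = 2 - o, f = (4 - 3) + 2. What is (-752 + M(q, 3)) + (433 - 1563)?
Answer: -1883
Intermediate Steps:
f = 3 (f = 1 + 2 = 3)
q = 2 (q = 3 - 1 = 2)
M(Z, v) = -1 (M(Z, v) = 2 - 1*3 = 2 - 3 = -1)
(-752 + M(q, 3)) + (433 - 1563) = (-752 - 1) + (433 - 1563) = -753 - 1130 = -1883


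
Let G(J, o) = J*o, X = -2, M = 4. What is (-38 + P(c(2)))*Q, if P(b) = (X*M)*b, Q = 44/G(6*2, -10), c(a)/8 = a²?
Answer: 539/5 ≈ 107.80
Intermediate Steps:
c(a) = 8*a²
Q = -11/30 (Q = 44/(((6*2)*(-10))) = 44/((12*(-10))) = 44/(-120) = 44*(-1/120) = -11/30 ≈ -0.36667)
P(b) = -8*b (P(b) = (-2*4)*b = -8*b)
(-38 + P(c(2)))*Q = (-38 - 64*2²)*(-11/30) = (-38 - 64*4)*(-11/30) = (-38 - 8*32)*(-11/30) = (-38 - 256)*(-11/30) = -294*(-11/30) = 539/5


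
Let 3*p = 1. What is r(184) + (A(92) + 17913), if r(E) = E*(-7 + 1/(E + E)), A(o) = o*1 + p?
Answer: 100307/6 ≈ 16718.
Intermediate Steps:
p = 1/3 (p = (1/3)*1 = 1/3 ≈ 0.33333)
A(o) = 1/3 + o (A(o) = o*1 + 1/3 = o + 1/3 = 1/3 + o)
r(E) = E*(-7 + 1/(2*E))
r(184) + (A(92) + 17913) = (1/2 - 7*184) + ((1/3 + 92) + 17913) = (1/2 - 1288) + (277/3 + 17913) = -2575/2 + 54016/3 = 100307/6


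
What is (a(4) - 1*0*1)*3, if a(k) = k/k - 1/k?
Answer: 9/4 ≈ 2.2500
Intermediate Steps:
a(k) = 1 - 1/k
(a(4) - 1*0*1)*3 = ((-1 + 4)/4 - 1*0*1)*3 = ((1/4)*3 + 0*1)*3 = (3/4 + 0)*3 = (3/4)*3 = 9/4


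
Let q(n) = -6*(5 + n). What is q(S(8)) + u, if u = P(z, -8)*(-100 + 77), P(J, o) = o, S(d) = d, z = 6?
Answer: 106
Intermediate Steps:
q(n) = -30 - 6*n
u = 184 (u = -8*(-100 + 77) = -8*(-23) = 184)
q(S(8)) + u = (-30 - 6*8) + 184 = (-30 - 48) + 184 = -78 + 184 = 106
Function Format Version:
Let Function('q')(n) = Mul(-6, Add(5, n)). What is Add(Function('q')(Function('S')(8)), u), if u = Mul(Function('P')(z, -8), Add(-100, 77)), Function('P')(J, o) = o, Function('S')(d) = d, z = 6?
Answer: 106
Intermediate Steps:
Function('q')(n) = Add(-30, Mul(-6, n))
u = 184 (u = Mul(-8, Add(-100, 77)) = Mul(-8, -23) = 184)
Add(Function('q')(Function('S')(8)), u) = Add(Add(-30, Mul(-6, 8)), 184) = Add(Add(-30, -48), 184) = Add(-78, 184) = 106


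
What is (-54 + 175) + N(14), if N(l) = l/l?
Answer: 122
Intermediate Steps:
N(l) = 1
(-54 + 175) + N(14) = (-54 + 175) + 1 = 121 + 1 = 122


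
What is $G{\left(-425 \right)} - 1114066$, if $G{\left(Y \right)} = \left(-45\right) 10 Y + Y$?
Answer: $-923241$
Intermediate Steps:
$G{\left(Y \right)} = - 449 Y$ ($G{\left(Y \right)} = - 450 Y + Y = - 449 Y$)
$G{\left(-425 \right)} - 1114066 = \left(-449\right) \left(-425\right) - 1114066 = 190825 - 1114066 = -923241$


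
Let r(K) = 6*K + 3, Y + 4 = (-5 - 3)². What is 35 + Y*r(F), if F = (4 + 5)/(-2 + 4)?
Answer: 1835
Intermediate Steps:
F = 9/2 ≈ 4.5000
Y = 60 (Y = -4 + (-5 - 3)² = -4 + (-8)² = -4 + 64 = 60)
r(K) = 3 + 6*K
35 + Y*r(F) = 35 + 60*(3 + 6*(9/2)) = 35 + 60*(3 + 27) = 35 + 60*30 = 35 + 1800 = 1835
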